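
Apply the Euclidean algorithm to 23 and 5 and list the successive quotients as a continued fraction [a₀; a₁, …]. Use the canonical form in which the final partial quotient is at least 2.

[4; 1, 1, 2]

23 ÷ 5 → quotient 4, remainder 3
5 ÷ 3 → quotient 1, remainder 2
3 ÷ 2 → quotient 1, remainder 1
2 ÷ 1 → quotient 2, remainder 0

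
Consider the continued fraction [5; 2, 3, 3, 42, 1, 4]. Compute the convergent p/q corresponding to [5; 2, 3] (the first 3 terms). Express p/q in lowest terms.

Use the convergent recurrence hₖ = aₖ·hₖ₋₁ + hₖ₋₂ (and likewise for the denominators kₖ):
a_0 = 5: 5/1
a_1 = 2: 11/2
a_2 = 3: 38/7

38/7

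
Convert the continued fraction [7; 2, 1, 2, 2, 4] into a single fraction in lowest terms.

619/84

Work from the innermost term outward:
Start with 4.
2 + 1/(4/1) = 2 + 1/4 = 9/4
2 + 1/(9/4) = 2 + 4/9 = 22/9
1 + 1/(22/9) = 1 + 9/22 = 31/22
2 + 1/(31/22) = 2 + 22/31 = 84/31
7 + 1/(84/31) = 7 + 31/84 = 619/84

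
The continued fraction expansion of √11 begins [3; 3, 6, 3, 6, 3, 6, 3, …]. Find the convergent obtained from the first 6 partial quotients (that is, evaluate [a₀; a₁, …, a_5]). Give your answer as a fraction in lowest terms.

Use the convergent recurrence hₖ = aₖ·hₖ₋₁ + hₖ₋₂ (and likewise for the denominators kₖ):
a_0 = 3: 3/1
a_1 = 3: 10/3
a_2 = 6: 63/19
a_3 = 3: 199/60
a_4 = 6: 1257/379
a_5 = 3: 3970/1197

3970/1197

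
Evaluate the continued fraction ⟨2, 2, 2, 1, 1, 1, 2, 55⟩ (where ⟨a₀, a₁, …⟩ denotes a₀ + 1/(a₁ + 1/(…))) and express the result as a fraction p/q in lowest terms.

a_0 = 2: 2/1
a_1 = 2: 5/2
a_2 = 2: 12/5
a_3 = 1: 17/7
a_4 = 1: 29/12
a_5 = 1: 46/19
a_6 = 2: 121/50
a_7 = 55: 6701/2769

6701/2769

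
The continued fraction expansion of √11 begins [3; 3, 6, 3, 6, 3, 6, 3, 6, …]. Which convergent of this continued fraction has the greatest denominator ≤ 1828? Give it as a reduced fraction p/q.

3970/1197

a_0 = 3: 3/1  (≤ bound)
a_1 = 3: 10/3  (≤ bound)
a_2 = 6: 63/19  (≤ bound)
a_3 = 3: 199/60  (≤ bound)
a_4 = 6: 1257/379  (≤ bound)
a_5 = 3: 3970/1197  (≤ bound)
a_6 = 6: 25077/7561  (> 1828, stop)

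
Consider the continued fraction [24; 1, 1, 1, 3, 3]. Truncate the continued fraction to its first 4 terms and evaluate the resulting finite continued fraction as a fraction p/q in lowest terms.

74/3

Work from the innermost term outward:
Start with 1.
1 + 1/(1/1) = 1 + 1/1 = 2/1
1 + 1/(2/1) = 1 + 1/2 = 3/2
24 + 1/(3/2) = 24 + 2/3 = 74/3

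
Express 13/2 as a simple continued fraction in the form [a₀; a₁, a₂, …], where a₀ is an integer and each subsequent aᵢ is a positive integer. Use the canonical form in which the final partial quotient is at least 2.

Repeatedly divide and take the remainder:
⌊13/2⌋ = 6, remainder 1
⌊2/1⌋ = 2, remainder 0

[6; 2]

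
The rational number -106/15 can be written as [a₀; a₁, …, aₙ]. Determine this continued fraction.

-106 ÷ 15 → quotient -8, remainder 14
15 ÷ 14 → quotient 1, remainder 1
14 ÷ 1 → quotient 14, remainder 0

[-8; 1, 14]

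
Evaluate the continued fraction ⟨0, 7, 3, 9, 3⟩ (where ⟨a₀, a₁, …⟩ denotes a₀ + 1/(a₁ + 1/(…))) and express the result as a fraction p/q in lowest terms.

Build up convergents one term at a time:
a_0 = 0: 0/1
a_1 = 7: 1/7
a_2 = 3: 3/22
a_3 = 9: 28/205
a_4 = 3: 87/637

87/637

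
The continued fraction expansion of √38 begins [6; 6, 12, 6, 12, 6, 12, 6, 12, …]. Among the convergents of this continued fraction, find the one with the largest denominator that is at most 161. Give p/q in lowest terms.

450/73

a_0 = 6: 6/1  (≤ bound)
a_1 = 6: 37/6  (≤ bound)
a_2 = 12: 450/73  (≤ bound)
a_3 = 6: 2737/444  (> 161, stop)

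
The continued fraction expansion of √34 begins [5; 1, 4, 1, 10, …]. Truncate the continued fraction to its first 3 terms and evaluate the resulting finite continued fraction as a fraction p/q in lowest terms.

Collapse the nested fraction from the inside out:
Start with 4.
1 + 1/(4/1) = 1 + 1/4 = 5/4
5 + 1/(5/4) = 5 + 4/5 = 29/5

29/5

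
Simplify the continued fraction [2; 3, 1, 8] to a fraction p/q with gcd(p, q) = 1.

Start with 8.
1 + 1/(8/1) = 1 + 1/8 = 9/8
3 + 1/(9/8) = 3 + 8/9 = 35/9
2 + 1/(35/9) = 2 + 9/35 = 79/35

79/35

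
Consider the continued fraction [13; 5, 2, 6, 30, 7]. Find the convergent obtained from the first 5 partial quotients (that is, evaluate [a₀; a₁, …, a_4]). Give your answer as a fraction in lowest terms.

Use the convergent recurrence hₖ = aₖ·hₖ₋₁ + hₖ₋₂ (and likewise for the denominators kₖ):
a_0 = 13: 13/1
a_1 = 5: 66/5
a_2 = 2: 145/11
a_3 = 6: 936/71
a_4 = 30: 28225/2141

28225/2141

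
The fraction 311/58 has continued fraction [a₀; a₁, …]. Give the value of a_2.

Repeatedly divide and take the remainder:
311 = 5·58 + 21, so a_0 = 5
58 = 2·21 + 16, so a_1 = 2
21 = 1·16 + 5, so a_2 = 1

1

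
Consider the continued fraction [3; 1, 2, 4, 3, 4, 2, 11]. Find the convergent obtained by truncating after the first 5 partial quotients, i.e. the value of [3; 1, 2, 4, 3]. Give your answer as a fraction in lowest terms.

a_0 = 3: 3/1
a_1 = 1: 4/1
a_2 = 2: 11/3
a_3 = 4: 48/13
a_4 = 3: 155/42

155/42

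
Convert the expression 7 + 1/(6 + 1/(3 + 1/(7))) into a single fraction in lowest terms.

Build up convergents one term at a time:
a_0 = 7: 7/1
a_1 = 6: 43/6
a_2 = 3: 136/19
a_3 = 7: 995/139

995/139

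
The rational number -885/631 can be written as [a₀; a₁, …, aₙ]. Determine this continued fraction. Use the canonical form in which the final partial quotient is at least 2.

Apply division with remainder until the remainder is 0:
-885 ÷ 631 → quotient -2, remainder 377
631 ÷ 377 → quotient 1, remainder 254
377 ÷ 254 → quotient 1, remainder 123
254 ÷ 123 → quotient 2, remainder 8
123 ÷ 8 → quotient 15, remainder 3
8 ÷ 3 → quotient 2, remainder 2
3 ÷ 2 → quotient 1, remainder 1
2 ÷ 1 → quotient 2, remainder 0

[-2; 1, 1, 2, 15, 2, 1, 2]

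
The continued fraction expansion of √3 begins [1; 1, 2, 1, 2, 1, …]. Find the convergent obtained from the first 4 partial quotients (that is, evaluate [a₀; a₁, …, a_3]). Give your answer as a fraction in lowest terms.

7/4

Start with 1.
2 + 1/(1/1) = 2 + 1/1 = 3/1
1 + 1/(3/1) = 1 + 1/3 = 4/3
1 + 1/(4/3) = 1 + 3/4 = 7/4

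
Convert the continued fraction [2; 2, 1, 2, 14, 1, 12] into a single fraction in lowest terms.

3777/1591

Start with 12.
1 + 1/(12/1) = 1 + 1/12 = 13/12
14 + 1/(13/12) = 14 + 12/13 = 194/13
2 + 1/(194/13) = 2 + 13/194 = 401/194
1 + 1/(401/194) = 1 + 194/401 = 595/401
2 + 1/(595/401) = 2 + 401/595 = 1591/595
2 + 1/(1591/595) = 2 + 595/1591 = 3777/1591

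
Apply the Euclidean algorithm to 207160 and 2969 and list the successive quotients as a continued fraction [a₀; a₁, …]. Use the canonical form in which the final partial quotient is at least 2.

⌊207160/2969⌋ = 69, remainder 2299
⌊2969/2299⌋ = 1, remainder 670
⌊2299/670⌋ = 3, remainder 289
⌊670/289⌋ = 2, remainder 92
⌊289/92⌋ = 3, remainder 13
⌊92/13⌋ = 7, remainder 1
⌊13/1⌋ = 13, remainder 0

[69; 1, 3, 2, 3, 7, 13]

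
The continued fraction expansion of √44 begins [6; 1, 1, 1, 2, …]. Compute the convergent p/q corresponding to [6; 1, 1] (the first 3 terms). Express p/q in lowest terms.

13/2

a_0 = 6: 6/1
a_1 = 1: 7/1
a_2 = 1: 13/2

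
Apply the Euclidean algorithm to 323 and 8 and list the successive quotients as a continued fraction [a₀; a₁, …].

323 = 40·8 + 3, so a_0 = 40
8 = 2·3 + 2, so a_1 = 2
3 = 1·2 + 1, so a_2 = 1
2 = 2·1 + 0, so a_3 = 2

[40; 2, 1, 2]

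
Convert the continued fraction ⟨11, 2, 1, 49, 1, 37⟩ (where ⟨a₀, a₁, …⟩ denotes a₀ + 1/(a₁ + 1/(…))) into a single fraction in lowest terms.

65440/5773

Collapse the nested fraction from the inside out:
Start with 37.
1 + 1/(37/1) = 1 + 1/37 = 38/37
49 + 1/(38/37) = 49 + 37/38 = 1899/38
1 + 1/(1899/38) = 1 + 38/1899 = 1937/1899
2 + 1/(1937/1899) = 2 + 1899/1937 = 5773/1937
11 + 1/(5773/1937) = 11 + 1937/5773 = 65440/5773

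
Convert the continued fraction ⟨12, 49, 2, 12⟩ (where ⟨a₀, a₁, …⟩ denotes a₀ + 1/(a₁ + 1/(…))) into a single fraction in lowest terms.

Compute successive convergents:
a_0 = 12: 12/1
a_1 = 49: 589/49
a_2 = 2: 1190/99
a_3 = 12: 14869/1237

14869/1237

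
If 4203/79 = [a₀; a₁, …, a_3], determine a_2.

1

4203 = 53·79 + 16, so a_0 = 53
79 = 4·16 + 15, so a_1 = 4
16 = 1·15 + 1, so a_2 = 1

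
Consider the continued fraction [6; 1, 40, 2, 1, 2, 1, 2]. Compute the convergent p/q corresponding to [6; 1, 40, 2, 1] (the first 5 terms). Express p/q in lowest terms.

Collapse the nested fraction from the inside out:
Start with 1.
2 + 1/(1/1) = 2 + 1/1 = 3/1
40 + 1/(3/1) = 40 + 1/3 = 121/3
1 + 1/(121/3) = 1 + 3/121 = 124/121
6 + 1/(124/121) = 6 + 121/124 = 865/124

865/124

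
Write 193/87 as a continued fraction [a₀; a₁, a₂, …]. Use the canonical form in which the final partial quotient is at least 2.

Apply division with remainder until the remainder is 0:
193 ÷ 87 → quotient 2, remainder 19
87 ÷ 19 → quotient 4, remainder 11
19 ÷ 11 → quotient 1, remainder 8
11 ÷ 8 → quotient 1, remainder 3
8 ÷ 3 → quotient 2, remainder 2
3 ÷ 2 → quotient 1, remainder 1
2 ÷ 1 → quotient 2, remainder 0

[2; 4, 1, 1, 2, 1, 2]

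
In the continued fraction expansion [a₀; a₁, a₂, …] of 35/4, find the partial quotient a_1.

Run the Euclidean algorithm, recording each quotient:
35 = 8·4 + 3, so a_0 = 8
4 = 1·3 + 1, so a_1 = 1

1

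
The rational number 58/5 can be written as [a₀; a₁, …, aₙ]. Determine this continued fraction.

Run the Euclidean algorithm, recording each quotient:
58 = 11·5 + 3, so a_0 = 11
5 = 1·3 + 2, so a_1 = 1
3 = 1·2 + 1, so a_2 = 1
2 = 2·1 + 0, so a_3 = 2

[11; 1, 1, 2]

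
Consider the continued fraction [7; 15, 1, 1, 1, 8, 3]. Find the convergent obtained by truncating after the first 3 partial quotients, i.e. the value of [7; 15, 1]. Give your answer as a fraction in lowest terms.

113/16

Start with 1.
15 + 1/(1/1) = 15 + 1/1 = 16/1
7 + 1/(16/1) = 7 + 1/16 = 113/16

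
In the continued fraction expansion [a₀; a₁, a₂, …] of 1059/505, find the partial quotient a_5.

3

1059 = 2·505 + 49, so a_0 = 2
505 = 10·49 + 15, so a_1 = 10
49 = 3·15 + 4, so a_2 = 3
15 = 3·4 + 3, so a_3 = 3
4 = 1·3 + 1, so a_4 = 1
3 = 3·1 + 0, so a_5 = 3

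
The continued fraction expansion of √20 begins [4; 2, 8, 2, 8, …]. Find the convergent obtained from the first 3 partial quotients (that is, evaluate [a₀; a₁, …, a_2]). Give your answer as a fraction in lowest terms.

76/17

Build up convergents one term at a time:
a_0 = 4: 4/1
a_1 = 2: 9/2
a_2 = 8: 76/17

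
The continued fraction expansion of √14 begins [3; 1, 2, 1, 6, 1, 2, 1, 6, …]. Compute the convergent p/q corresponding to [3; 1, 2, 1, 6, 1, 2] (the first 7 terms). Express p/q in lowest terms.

333/89

a_0 = 3: 3/1
a_1 = 1: 4/1
a_2 = 2: 11/3
a_3 = 1: 15/4
a_4 = 6: 101/27
a_5 = 1: 116/31
a_6 = 2: 333/89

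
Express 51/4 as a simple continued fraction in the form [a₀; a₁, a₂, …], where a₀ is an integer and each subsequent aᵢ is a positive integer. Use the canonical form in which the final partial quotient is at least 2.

51 = 12·4 + 3, so a_0 = 12
4 = 1·3 + 1, so a_1 = 1
3 = 3·1 + 0, so a_2 = 3

[12; 1, 3]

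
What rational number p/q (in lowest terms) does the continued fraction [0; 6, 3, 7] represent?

22/139

Start with 7.
3 + 1/(7/1) = 3 + 1/7 = 22/7
6 + 1/(22/7) = 6 + 7/22 = 139/22
0 + 1/(139/22) = 0 + 22/139 = 22/139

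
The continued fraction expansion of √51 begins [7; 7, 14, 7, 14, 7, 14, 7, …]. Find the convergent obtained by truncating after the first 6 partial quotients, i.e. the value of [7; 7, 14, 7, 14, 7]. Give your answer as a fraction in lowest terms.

a_0 = 7: 7/1
a_1 = 7: 50/7
a_2 = 14: 707/99
a_3 = 7: 4999/700
a_4 = 14: 70693/9899
a_5 = 7: 499850/69993

499850/69993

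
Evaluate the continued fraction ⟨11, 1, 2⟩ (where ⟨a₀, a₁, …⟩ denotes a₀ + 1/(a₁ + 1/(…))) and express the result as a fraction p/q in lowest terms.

Work from the innermost term outward:
Start with 2.
1 + 1/(2/1) = 1 + 1/2 = 3/2
11 + 1/(3/2) = 11 + 2/3 = 35/3

35/3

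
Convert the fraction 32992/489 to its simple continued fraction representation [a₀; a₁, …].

Apply division with remainder until the remainder is 0:
⌊32992/489⌋ = 67, remainder 229
⌊489/229⌋ = 2, remainder 31
⌊229/31⌋ = 7, remainder 12
⌊31/12⌋ = 2, remainder 7
⌊12/7⌋ = 1, remainder 5
⌊7/5⌋ = 1, remainder 2
⌊5/2⌋ = 2, remainder 1
⌊2/1⌋ = 2, remainder 0

[67; 2, 7, 2, 1, 1, 2, 2]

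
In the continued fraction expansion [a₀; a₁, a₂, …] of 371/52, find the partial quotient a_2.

2

Apply division with remainder until the remainder is 0:
371 ÷ 52 → quotient 7, remainder 7
52 ÷ 7 → quotient 7, remainder 3
7 ÷ 3 → quotient 2, remainder 1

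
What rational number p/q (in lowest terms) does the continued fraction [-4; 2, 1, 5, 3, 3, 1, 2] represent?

Collapse the nested fraction from the inside out:
Start with 2.
1 + 1/(2/1) = 1 + 1/2 = 3/2
3 + 1/(3/2) = 3 + 2/3 = 11/3
3 + 1/(11/3) = 3 + 3/11 = 36/11
5 + 1/(36/11) = 5 + 11/36 = 191/36
1 + 1/(191/36) = 1 + 36/191 = 227/191
2 + 1/(227/191) = 2 + 191/227 = 645/227
-4 + 1/(645/227) = -4 + 227/645 = -2353/645

-2353/645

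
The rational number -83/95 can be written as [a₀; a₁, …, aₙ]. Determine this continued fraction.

-83 = -1·95 + 12, so a_0 = -1
95 = 7·12 + 11, so a_1 = 7
12 = 1·11 + 1, so a_2 = 1
11 = 11·1 + 0, so a_3 = 11

[-1; 7, 1, 11]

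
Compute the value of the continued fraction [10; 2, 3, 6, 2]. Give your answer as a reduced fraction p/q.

991/95

a_0 = 10: 10/1
a_1 = 2: 21/2
a_2 = 3: 73/7
a_3 = 6: 459/44
a_4 = 2: 991/95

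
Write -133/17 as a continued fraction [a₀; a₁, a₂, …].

-133 = -8·17 + 3, so a_0 = -8
17 = 5·3 + 2, so a_1 = 5
3 = 1·2 + 1, so a_2 = 1
2 = 2·1 + 0, so a_3 = 2

[-8; 5, 1, 2]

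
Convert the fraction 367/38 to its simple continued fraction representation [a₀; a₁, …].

[9; 1, 1, 1, 12]

Run the Euclidean algorithm, recording each quotient:
367 ÷ 38 → quotient 9, remainder 25
38 ÷ 25 → quotient 1, remainder 13
25 ÷ 13 → quotient 1, remainder 12
13 ÷ 12 → quotient 1, remainder 1
12 ÷ 1 → quotient 12, remainder 0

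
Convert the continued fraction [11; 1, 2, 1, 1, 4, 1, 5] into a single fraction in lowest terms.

Collapse the nested fraction from the inside out:
Start with 5.
1 + 1/(5/1) = 1 + 1/5 = 6/5
4 + 1/(6/5) = 4 + 5/6 = 29/6
1 + 1/(29/6) = 1 + 6/29 = 35/29
1 + 1/(35/29) = 1 + 29/35 = 64/35
2 + 1/(64/35) = 2 + 35/64 = 163/64
1 + 1/(163/64) = 1 + 64/163 = 227/163
11 + 1/(227/163) = 11 + 163/227 = 2660/227

2660/227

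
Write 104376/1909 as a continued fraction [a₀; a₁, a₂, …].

104376 ÷ 1909 → quotient 54, remainder 1290
1909 ÷ 1290 → quotient 1, remainder 619
1290 ÷ 619 → quotient 2, remainder 52
619 ÷ 52 → quotient 11, remainder 47
52 ÷ 47 → quotient 1, remainder 5
47 ÷ 5 → quotient 9, remainder 2
5 ÷ 2 → quotient 2, remainder 1
2 ÷ 1 → quotient 2, remainder 0

[54; 1, 2, 11, 1, 9, 2, 2]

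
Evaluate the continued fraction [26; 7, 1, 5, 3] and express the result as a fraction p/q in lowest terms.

Start with 3.
5 + 1/(3/1) = 5 + 1/3 = 16/3
1 + 1/(16/3) = 1 + 3/16 = 19/16
7 + 1/(19/16) = 7 + 16/19 = 149/19
26 + 1/(149/19) = 26 + 19/149 = 3893/149

3893/149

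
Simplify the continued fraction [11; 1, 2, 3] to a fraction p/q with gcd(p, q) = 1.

117/10

Start with 3.
2 + 1/(3/1) = 2 + 1/3 = 7/3
1 + 1/(7/3) = 1 + 3/7 = 10/7
11 + 1/(10/7) = 11 + 7/10 = 117/10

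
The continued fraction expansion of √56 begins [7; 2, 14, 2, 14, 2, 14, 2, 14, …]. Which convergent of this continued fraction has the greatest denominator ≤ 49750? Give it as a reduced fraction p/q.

194873/26041

a_0 = 7: 7/1  (≤ bound)
a_1 = 2: 15/2  (≤ bound)
a_2 = 14: 217/29  (≤ bound)
a_3 = 2: 449/60  (≤ bound)
a_4 = 14: 6503/869  (≤ bound)
a_5 = 2: 13455/1798  (≤ bound)
a_6 = 14: 194873/26041  (≤ bound)
a_7 = 2: 403201/53880  (> 49750, stop)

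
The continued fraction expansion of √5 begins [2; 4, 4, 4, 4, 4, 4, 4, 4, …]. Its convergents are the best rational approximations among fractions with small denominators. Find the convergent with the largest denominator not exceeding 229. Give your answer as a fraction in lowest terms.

161/72

a_0 = 2: 2/1  (≤ bound)
a_1 = 4: 9/4  (≤ bound)
a_2 = 4: 38/17  (≤ bound)
a_3 = 4: 161/72  (≤ bound)
a_4 = 4: 682/305  (> 229, stop)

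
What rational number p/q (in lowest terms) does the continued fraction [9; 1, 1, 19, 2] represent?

761/80

Start with 2.
19 + 1/(2/1) = 19 + 1/2 = 39/2
1 + 1/(39/2) = 1 + 2/39 = 41/39
1 + 1/(41/39) = 1 + 39/41 = 80/41
9 + 1/(80/41) = 9 + 41/80 = 761/80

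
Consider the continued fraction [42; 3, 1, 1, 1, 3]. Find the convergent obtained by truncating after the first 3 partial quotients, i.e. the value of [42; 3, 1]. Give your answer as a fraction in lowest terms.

169/4

Build up convergents one term at a time:
a_0 = 42: 42/1
a_1 = 3: 127/3
a_2 = 1: 169/4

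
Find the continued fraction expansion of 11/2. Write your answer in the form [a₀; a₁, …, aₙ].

⌊11/2⌋ = 5, remainder 1
⌊2/1⌋ = 2, remainder 0

[5; 2]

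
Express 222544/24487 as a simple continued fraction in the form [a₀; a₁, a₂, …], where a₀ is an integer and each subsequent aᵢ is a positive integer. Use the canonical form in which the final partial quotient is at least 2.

Run the Euclidean algorithm, recording each quotient:
222544 = 9·24487 + 2161, so a_0 = 9
24487 = 11·2161 + 716, so a_1 = 11
2161 = 3·716 + 13, so a_2 = 3
716 = 55·13 + 1, so a_3 = 55
13 = 13·1 + 0, so a_4 = 13

[9; 11, 3, 55, 13]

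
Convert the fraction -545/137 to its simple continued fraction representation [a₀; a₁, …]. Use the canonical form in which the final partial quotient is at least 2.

Apply division with remainder until the remainder is 0:
-545 ÷ 137 → quotient -4, remainder 3
137 ÷ 3 → quotient 45, remainder 2
3 ÷ 2 → quotient 1, remainder 1
2 ÷ 1 → quotient 2, remainder 0

[-4; 45, 1, 2]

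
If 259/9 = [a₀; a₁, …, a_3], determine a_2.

3

Run the Euclidean algorithm, recording each quotient:
259 = 28·9 + 7, so a_0 = 28
9 = 1·7 + 2, so a_1 = 1
7 = 3·2 + 1, so a_2 = 3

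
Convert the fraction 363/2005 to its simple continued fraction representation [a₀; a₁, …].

⌊363/2005⌋ = 0, remainder 363
⌊2005/363⌋ = 5, remainder 190
⌊363/190⌋ = 1, remainder 173
⌊190/173⌋ = 1, remainder 17
⌊173/17⌋ = 10, remainder 3
⌊17/3⌋ = 5, remainder 2
⌊3/2⌋ = 1, remainder 1
⌊2/1⌋ = 2, remainder 0

[0; 5, 1, 1, 10, 5, 1, 2]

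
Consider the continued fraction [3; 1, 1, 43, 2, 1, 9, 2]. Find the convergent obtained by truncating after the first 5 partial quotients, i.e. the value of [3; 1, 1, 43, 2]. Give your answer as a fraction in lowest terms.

617/176

Start with 2.
43 + 1/(2/1) = 43 + 1/2 = 87/2
1 + 1/(87/2) = 1 + 2/87 = 89/87
1 + 1/(89/87) = 1 + 87/89 = 176/89
3 + 1/(176/89) = 3 + 89/176 = 617/176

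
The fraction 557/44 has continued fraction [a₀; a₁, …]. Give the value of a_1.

1

557 = 12·44 + 29, so a_0 = 12
44 = 1·29 + 15, so a_1 = 1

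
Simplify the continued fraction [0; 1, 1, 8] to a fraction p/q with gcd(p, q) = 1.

9/17

Start with 8.
1 + 1/(8/1) = 1 + 1/8 = 9/8
1 + 1/(9/8) = 1 + 8/9 = 17/9
0 + 1/(17/9) = 0 + 9/17 = 9/17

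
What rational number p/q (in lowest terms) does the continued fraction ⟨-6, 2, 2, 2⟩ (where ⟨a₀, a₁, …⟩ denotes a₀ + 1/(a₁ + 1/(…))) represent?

-67/12

Use the convergent recurrence hₖ = aₖ·hₖ₋₁ + hₖ₋₂ (and likewise for the denominators kₖ):
a_0 = -6: -6/1
a_1 = 2: -11/2
a_2 = 2: -28/5
a_3 = 2: -67/12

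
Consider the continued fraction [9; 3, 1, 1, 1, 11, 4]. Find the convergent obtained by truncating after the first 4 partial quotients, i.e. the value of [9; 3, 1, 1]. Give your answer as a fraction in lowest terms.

a_0 = 9: 9/1
a_1 = 3: 28/3
a_2 = 1: 37/4
a_3 = 1: 65/7

65/7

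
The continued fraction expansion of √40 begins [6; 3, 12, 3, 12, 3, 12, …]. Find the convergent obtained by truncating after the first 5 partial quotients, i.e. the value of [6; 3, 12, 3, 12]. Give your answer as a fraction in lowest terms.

8886/1405

a_0 = 6: 6/1
a_1 = 3: 19/3
a_2 = 12: 234/37
a_3 = 3: 721/114
a_4 = 12: 8886/1405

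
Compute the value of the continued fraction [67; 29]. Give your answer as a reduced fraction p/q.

1944/29

Compute successive convergents:
a_0 = 67: 67/1
a_1 = 29: 1944/29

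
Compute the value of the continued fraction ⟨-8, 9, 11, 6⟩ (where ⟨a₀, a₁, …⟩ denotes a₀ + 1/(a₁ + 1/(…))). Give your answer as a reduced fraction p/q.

-4805/609

a_0 = -8: -8/1
a_1 = 9: -71/9
a_2 = 11: -789/100
a_3 = 6: -4805/609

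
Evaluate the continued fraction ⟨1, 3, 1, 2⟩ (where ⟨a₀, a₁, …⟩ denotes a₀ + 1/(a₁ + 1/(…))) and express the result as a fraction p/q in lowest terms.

Starting at the tail and folding back:
Start with 2.
1 + 1/(2/1) = 1 + 1/2 = 3/2
3 + 1/(3/2) = 3 + 2/3 = 11/3
1 + 1/(11/3) = 1 + 3/11 = 14/11

14/11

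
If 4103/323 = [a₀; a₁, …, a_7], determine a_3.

2

Run the Euclidean algorithm, recording each quotient:
⌊4103/323⌋ = 12, remainder 227
⌊323/227⌋ = 1, remainder 96
⌊227/96⌋ = 2, remainder 35
⌊96/35⌋ = 2, remainder 26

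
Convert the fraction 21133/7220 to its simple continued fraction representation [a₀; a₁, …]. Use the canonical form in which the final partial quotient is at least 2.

21133 = 2·7220 + 6693, so a_0 = 2
7220 = 1·6693 + 527, so a_1 = 1
6693 = 12·527 + 369, so a_2 = 12
527 = 1·369 + 158, so a_3 = 1
369 = 2·158 + 53, so a_4 = 2
158 = 2·53 + 52, so a_5 = 2
53 = 1·52 + 1, so a_6 = 1
52 = 52·1 + 0, so a_7 = 52

[2; 1, 12, 1, 2, 2, 1, 52]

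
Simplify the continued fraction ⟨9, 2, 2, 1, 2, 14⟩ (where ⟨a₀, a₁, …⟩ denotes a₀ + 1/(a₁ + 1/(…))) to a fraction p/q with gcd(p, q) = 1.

2572/273

a_0 = 9: 9/1
a_1 = 2: 19/2
a_2 = 2: 47/5
a_3 = 1: 66/7
a_4 = 2: 179/19
a_5 = 14: 2572/273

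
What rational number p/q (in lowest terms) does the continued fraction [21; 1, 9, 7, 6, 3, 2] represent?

69953/3194

Compute successive convergents:
a_0 = 21: 21/1
a_1 = 1: 22/1
a_2 = 9: 219/10
a_3 = 7: 1555/71
a_4 = 6: 9549/436
a_5 = 3: 30202/1379
a_6 = 2: 69953/3194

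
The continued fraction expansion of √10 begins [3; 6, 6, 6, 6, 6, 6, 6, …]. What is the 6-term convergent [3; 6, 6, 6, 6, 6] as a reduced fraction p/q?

Starting at the tail and folding back:
Start with 6.
6 + 1/(6/1) = 6 + 1/6 = 37/6
6 + 1/(37/6) = 6 + 6/37 = 228/37
6 + 1/(228/37) = 6 + 37/228 = 1405/228
6 + 1/(1405/228) = 6 + 228/1405 = 8658/1405
3 + 1/(8658/1405) = 3 + 1405/8658 = 27379/8658

27379/8658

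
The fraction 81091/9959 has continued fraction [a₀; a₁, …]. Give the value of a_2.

54

Apply division with remainder until the remainder is 0:
81091 = 8·9959 + 1419, so a_0 = 8
9959 = 7·1419 + 26, so a_1 = 7
1419 = 54·26 + 15, so a_2 = 54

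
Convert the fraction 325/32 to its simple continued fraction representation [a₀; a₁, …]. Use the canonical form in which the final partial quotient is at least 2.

Apply division with remainder until the remainder is 0:
325 = 10·32 + 5, so a_0 = 10
32 = 6·5 + 2, so a_1 = 6
5 = 2·2 + 1, so a_2 = 2
2 = 2·1 + 0, so a_3 = 2

[10; 6, 2, 2]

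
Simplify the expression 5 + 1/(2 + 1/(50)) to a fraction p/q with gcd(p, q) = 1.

Start with 50.
2 + 1/(50/1) = 2 + 1/50 = 101/50
5 + 1/(101/50) = 5 + 50/101 = 555/101

555/101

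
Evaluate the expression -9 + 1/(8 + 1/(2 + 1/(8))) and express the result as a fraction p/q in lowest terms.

-1279/144

Build up convergents one term at a time:
a_0 = -9: -9/1
a_1 = 8: -71/8
a_2 = 2: -151/17
a_3 = 8: -1279/144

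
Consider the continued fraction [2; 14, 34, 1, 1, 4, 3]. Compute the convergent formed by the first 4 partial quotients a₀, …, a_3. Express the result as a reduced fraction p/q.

a_0 = 2: 2/1
a_1 = 14: 29/14
a_2 = 34: 988/477
a_3 = 1: 1017/491

1017/491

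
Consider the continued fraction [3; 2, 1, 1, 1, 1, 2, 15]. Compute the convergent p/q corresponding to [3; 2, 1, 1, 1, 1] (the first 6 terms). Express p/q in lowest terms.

44/13

a_0 = 3: 3/1
a_1 = 2: 7/2
a_2 = 1: 10/3
a_3 = 1: 17/5
a_4 = 1: 27/8
a_5 = 1: 44/13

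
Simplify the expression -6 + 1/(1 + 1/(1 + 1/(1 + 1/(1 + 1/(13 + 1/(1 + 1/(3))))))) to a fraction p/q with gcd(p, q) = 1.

a_0 = -6: -6/1
a_1 = 1: -5/1
a_2 = 1: -11/2
a_3 = 1: -16/3
a_4 = 1: -27/5
a_5 = 13: -367/68
a_6 = 1: -394/73
a_7 = 3: -1549/287

-1549/287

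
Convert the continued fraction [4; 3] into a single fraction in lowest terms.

13/3

a_0 = 4: 4/1
a_1 = 3: 13/3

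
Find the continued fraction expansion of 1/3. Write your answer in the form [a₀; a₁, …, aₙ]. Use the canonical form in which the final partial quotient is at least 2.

⌊1/3⌋ = 0, remainder 1
⌊3/1⌋ = 3, remainder 0

[0; 3]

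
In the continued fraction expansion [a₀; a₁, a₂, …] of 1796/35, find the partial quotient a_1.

Apply division with remainder until the remainder is 0:
1796 ÷ 35 → quotient 51, remainder 11
35 ÷ 11 → quotient 3, remainder 2

3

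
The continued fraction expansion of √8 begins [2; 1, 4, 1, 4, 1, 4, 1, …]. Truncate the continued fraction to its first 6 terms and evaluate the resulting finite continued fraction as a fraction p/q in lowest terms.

99/35

a_0 = 2: 2/1
a_1 = 1: 3/1
a_2 = 4: 14/5
a_3 = 1: 17/6
a_4 = 4: 82/29
a_5 = 1: 99/35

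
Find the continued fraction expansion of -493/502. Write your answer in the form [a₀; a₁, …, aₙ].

[-1; 55, 1, 3, 2]

-493 ÷ 502 → quotient -1, remainder 9
502 ÷ 9 → quotient 55, remainder 7
9 ÷ 7 → quotient 1, remainder 2
7 ÷ 2 → quotient 3, remainder 1
2 ÷ 1 → quotient 2, remainder 0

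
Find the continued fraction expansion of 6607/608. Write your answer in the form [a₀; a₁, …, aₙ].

Repeatedly divide and take the remainder:
⌊6607/608⌋ = 10, remainder 527
⌊608/527⌋ = 1, remainder 81
⌊527/81⌋ = 6, remainder 41
⌊81/41⌋ = 1, remainder 40
⌊41/40⌋ = 1, remainder 1
⌊40/1⌋ = 40, remainder 0

[10; 1, 6, 1, 1, 40]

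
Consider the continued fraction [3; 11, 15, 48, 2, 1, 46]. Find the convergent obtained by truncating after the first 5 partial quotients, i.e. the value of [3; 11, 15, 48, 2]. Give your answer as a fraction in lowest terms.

Start with 2.
48 + 1/(2/1) = 48 + 1/2 = 97/2
15 + 1/(97/2) = 15 + 2/97 = 1457/97
11 + 1/(1457/97) = 11 + 97/1457 = 16124/1457
3 + 1/(16124/1457) = 3 + 1457/16124 = 49829/16124

49829/16124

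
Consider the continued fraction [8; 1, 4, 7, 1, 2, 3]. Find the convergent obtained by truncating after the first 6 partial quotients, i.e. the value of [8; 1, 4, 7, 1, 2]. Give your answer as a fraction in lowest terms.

1039/118

Start with 2.
1 + 1/(2/1) = 1 + 1/2 = 3/2
7 + 1/(3/2) = 7 + 2/3 = 23/3
4 + 1/(23/3) = 4 + 3/23 = 95/23
1 + 1/(95/23) = 1 + 23/95 = 118/95
8 + 1/(118/95) = 8 + 95/118 = 1039/118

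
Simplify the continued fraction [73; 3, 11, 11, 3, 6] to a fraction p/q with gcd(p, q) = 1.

540175/7367

Start with 6.
3 + 1/(6/1) = 3 + 1/6 = 19/6
11 + 1/(19/6) = 11 + 6/19 = 215/19
11 + 1/(215/19) = 11 + 19/215 = 2384/215
3 + 1/(2384/215) = 3 + 215/2384 = 7367/2384
73 + 1/(7367/2384) = 73 + 2384/7367 = 540175/7367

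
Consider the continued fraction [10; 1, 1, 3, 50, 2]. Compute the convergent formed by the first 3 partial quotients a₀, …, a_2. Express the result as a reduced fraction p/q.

21/2

a_0 = 10: 10/1
a_1 = 1: 11/1
a_2 = 1: 21/2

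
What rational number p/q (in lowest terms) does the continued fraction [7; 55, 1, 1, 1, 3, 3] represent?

Start with 3.
3 + 1/(3/1) = 3 + 1/3 = 10/3
1 + 1/(10/3) = 1 + 3/10 = 13/10
1 + 1/(13/10) = 1 + 10/13 = 23/13
1 + 1/(23/13) = 1 + 13/23 = 36/23
55 + 1/(36/23) = 55 + 23/36 = 2003/36
7 + 1/(2003/36) = 7 + 36/2003 = 14057/2003

14057/2003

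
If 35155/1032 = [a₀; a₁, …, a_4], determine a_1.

Repeatedly divide and take the remainder:
35155 = 34·1032 + 67, so a_0 = 34
1032 = 15·67 + 27, so a_1 = 15

15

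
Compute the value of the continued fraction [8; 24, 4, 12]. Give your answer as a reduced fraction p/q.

9553/1188

Start with 12.
4 + 1/(12/1) = 4 + 1/12 = 49/12
24 + 1/(49/12) = 24 + 12/49 = 1188/49
8 + 1/(1188/49) = 8 + 49/1188 = 9553/1188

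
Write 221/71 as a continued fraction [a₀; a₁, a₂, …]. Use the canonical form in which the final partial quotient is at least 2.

Apply division with remainder until the remainder is 0:
221 = 3·71 + 8, so a_0 = 3
71 = 8·8 + 7, so a_1 = 8
8 = 1·7 + 1, so a_2 = 1
7 = 7·1 + 0, so a_3 = 7

[3; 8, 1, 7]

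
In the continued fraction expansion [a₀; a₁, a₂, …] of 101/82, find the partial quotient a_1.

4

Apply division with remainder until the remainder is 0:
101 ÷ 82 → quotient 1, remainder 19
82 ÷ 19 → quotient 4, remainder 6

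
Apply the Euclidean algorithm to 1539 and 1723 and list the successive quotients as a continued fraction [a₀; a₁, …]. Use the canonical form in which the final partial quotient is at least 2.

1539 = 0·1723 + 1539, so a_0 = 0
1723 = 1·1539 + 184, so a_1 = 1
1539 = 8·184 + 67, so a_2 = 8
184 = 2·67 + 50, so a_3 = 2
67 = 1·50 + 17, so a_4 = 1
50 = 2·17 + 16, so a_5 = 2
17 = 1·16 + 1, so a_6 = 1
16 = 16·1 + 0, so a_7 = 16

[0; 1, 8, 2, 1, 2, 1, 16]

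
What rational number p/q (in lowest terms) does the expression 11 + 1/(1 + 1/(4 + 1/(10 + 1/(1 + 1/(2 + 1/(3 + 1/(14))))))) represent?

91986/7793

Build up convergents one term at a time:
a_0 = 11: 11/1
a_1 = 1: 12/1
a_2 = 4: 59/5
a_3 = 10: 602/51
a_4 = 1: 661/56
a_5 = 2: 1924/163
a_6 = 3: 6433/545
a_7 = 14: 91986/7793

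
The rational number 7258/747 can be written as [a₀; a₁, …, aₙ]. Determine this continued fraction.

[9; 1, 2, 1, 1, 10, 10]

7258 ÷ 747 → quotient 9, remainder 535
747 ÷ 535 → quotient 1, remainder 212
535 ÷ 212 → quotient 2, remainder 111
212 ÷ 111 → quotient 1, remainder 101
111 ÷ 101 → quotient 1, remainder 10
101 ÷ 10 → quotient 10, remainder 1
10 ÷ 1 → quotient 10, remainder 0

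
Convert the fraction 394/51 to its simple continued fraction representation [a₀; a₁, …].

[7; 1, 2, 1, 1, 1, 4]

394 ÷ 51 → quotient 7, remainder 37
51 ÷ 37 → quotient 1, remainder 14
37 ÷ 14 → quotient 2, remainder 9
14 ÷ 9 → quotient 1, remainder 5
9 ÷ 5 → quotient 1, remainder 4
5 ÷ 4 → quotient 1, remainder 1
4 ÷ 1 → quotient 4, remainder 0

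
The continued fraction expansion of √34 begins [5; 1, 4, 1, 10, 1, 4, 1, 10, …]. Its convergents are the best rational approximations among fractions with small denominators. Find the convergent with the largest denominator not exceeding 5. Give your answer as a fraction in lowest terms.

a_0 = 5: 5/1  (≤ bound)
a_1 = 1: 6/1  (≤ bound)
a_2 = 4: 29/5  (≤ bound)
a_3 = 1: 35/6  (> 5, stop)

29/5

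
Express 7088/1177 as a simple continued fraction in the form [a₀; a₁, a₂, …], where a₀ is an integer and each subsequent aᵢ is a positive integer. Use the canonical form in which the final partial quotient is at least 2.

7088 ÷ 1177 → quotient 6, remainder 26
1177 ÷ 26 → quotient 45, remainder 7
26 ÷ 7 → quotient 3, remainder 5
7 ÷ 5 → quotient 1, remainder 2
5 ÷ 2 → quotient 2, remainder 1
2 ÷ 1 → quotient 2, remainder 0

[6; 45, 3, 1, 2, 2]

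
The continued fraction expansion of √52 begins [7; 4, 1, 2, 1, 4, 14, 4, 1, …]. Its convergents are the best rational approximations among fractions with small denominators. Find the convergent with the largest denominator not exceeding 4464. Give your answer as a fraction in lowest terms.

9223/1279

a_0 = 7: 7/1  (≤ bound)
a_1 = 4: 29/4  (≤ bound)
a_2 = 1: 36/5  (≤ bound)
a_3 = 2: 101/14  (≤ bound)
a_4 = 1: 137/19  (≤ bound)
a_5 = 4: 649/90  (≤ bound)
a_6 = 14: 9223/1279  (≤ bound)
a_7 = 4: 37541/5206  (> 4464, stop)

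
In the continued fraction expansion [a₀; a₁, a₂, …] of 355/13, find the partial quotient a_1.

Apply division with remainder until the remainder is 0:
355 = 27·13 + 4, so a_0 = 27
13 = 3·4 + 1, so a_1 = 3

3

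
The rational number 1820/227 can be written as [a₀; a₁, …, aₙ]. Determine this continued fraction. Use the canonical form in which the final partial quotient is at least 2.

[8; 56, 1, 3]

Run the Euclidean algorithm, recording each quotient:
1820 ÷ 227 → quotient 8, remainder 4
227 ÷ 4 → quotient 56, remainder 3
4 ÷ 3 → quotient 1, remainder 1
3 ÷ 1 → quotient 3, remainder 0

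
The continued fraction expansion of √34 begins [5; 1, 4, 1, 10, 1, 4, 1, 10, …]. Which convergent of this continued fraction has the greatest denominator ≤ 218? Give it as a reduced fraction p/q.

a_0 = 5: 5/1  (≤ bound)
a_1 = 1: 6/1  (≤ bound)
a_2 = 4: 29/5  (≤ bound)
a_3 = 1: 35/6  (≤ bound)
a_4 = 10: 379/65  (≤ bound)
a_5 = 1: 414/71  (≤ bound)
a_6 = 4: 2035/349  (> 218, stop)

414/71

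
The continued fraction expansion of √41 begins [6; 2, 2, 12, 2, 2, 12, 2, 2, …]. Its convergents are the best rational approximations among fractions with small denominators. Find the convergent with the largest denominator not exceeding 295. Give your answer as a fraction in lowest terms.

a_0 = 6: 6/1  (≤ bound)
a_1 = 2: 13/2  (≤ bound)
a_2 = 2: 32/5  (≤ bound)
a_3 = 12: 397/62  (≤ bound)
a_4 = 2: 826/129  (≤ bound)
a_5 = 2: 2049/320  (> 295, stop)

826/129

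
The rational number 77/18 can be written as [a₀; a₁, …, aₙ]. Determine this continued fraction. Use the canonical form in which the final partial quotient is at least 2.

[4; 3, 1, 1, 2]

⌊77/18⌋ = 4, remainder 5
⌊18/5⌋ = 3, remainder 3
⌊5/3⌋ = 1, remainder 2
⌊3/2⌋ = 1, remainder 1
⌊2/1⌋ = 2, remainder 0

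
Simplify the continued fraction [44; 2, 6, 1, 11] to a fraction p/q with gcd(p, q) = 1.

Compute successive convergents:
a_0 = 44: 44/1
a_1 = 2: 89/2
a_2 = 6: 578/13
a_3 = 1: 667/15
a_4 = 11: 7915/178

7915/178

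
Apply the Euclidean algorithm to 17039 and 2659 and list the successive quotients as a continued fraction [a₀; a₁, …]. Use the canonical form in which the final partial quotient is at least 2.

[6; 2, 2, 4, 1, 1, 3, 15]

⌊17039/2659⌋ = 6, remainder 1085
⌊2659/1085⌋ = 2, remainder 489
⌊1085/489⌋ = 2, remainder 107
⌊489/107⌋ = 4, remainder 61
⌊107/61⌋ = 1, remainder 46
⌊61/46⌋ = 1, remainder 15
⌊46/15⌋ = 3, remainder 1
⌊15/1⌋ = 15, remainder 0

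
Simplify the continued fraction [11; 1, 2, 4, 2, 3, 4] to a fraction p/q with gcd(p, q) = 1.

5015/429

Work from the innermost term outward:
Start with 4.
3 + 1/(4/1) = 3 + 1/4 = 13/4
2 + 1/(13/4) = 2 + 4/13 = 30/13
4 + 1/(30/13) = 4 + 13/30 = 133/30
2 + 1/(133/30) = 2 + 30/133 = 296/133
1 + 1/(296/133) = 1 + 133/296 = 429/296
11 + 1/(429/296) = 11 + 296/429 = 5015/429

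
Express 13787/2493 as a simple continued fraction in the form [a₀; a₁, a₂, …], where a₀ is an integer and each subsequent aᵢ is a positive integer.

Run the Euclidean algorithm, recording each quotient:
⌊13787/2493⌋ = 5, remainder 1322
⌊2493/1322⌋ = 1, remainder 1171
⌊1322/1171⌋ = 1, remainder 151
⌊1171/151⌋ = 7, remainder 114
⌊151/114⌋ = 1, remainder 37
⌊114/37⌋ = 3, remainder 3
⌊37/3⌋ = 12, remainder 1
⌊3/1⌋ = 3, remainder 0

[5; 1, 1, 7, 1, 3, 12, 3]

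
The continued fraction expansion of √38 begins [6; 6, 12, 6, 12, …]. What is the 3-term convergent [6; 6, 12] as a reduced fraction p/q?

Build up convergents one term at a time:
a_0 = 6: 6/1
a_1 = 6: 37/6
a_2 = 12: 450/73

450/73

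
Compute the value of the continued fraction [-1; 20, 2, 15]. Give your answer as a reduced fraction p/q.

-604/635

Build up convergents one term at a time:
a_0 = -1: -1/1
a_1 = 20: -19/20
a_2 = 2: -39/41
a_3 = 15: -604/635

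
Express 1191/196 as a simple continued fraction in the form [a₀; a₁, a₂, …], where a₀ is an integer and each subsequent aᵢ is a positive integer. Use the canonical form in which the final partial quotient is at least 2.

[6; 13, 15]

Apply division with remainder until the remainder is 0:
1191 ÷ 196 → quotient 6, remainder 15
196 ÷ 15 → quotient 13, remainder 1
15 ÷ 1 → quotient 15, remainder 0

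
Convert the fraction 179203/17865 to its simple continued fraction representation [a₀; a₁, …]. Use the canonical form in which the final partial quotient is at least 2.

179203 ÷ 17865 → quotient 10, remainder 553
17865 ÷ 553 → quotient 32, remainder 169
553 ÷ 169 → quotient 3, remainder 46
169 ÷ 46 → quotient 3, remainder 31
46 ÷ 31 → quotient 1, remainder 15
31 ÷ 15 → quotient 2, remainder 1
15 ÷ 1 → quotient 15, remainder 0

[10; 32, 3, 3, 1, 2, 15]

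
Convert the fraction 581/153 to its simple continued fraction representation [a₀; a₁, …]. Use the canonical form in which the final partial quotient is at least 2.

⌊581/153⌋ = 3, remainder 122
⌊153/122⌋ = 1, remainder 31
⌊122/31⌋ = 3, remainder 29
⌊31/29⌋ = 1, remainder 2
⌊29/2⌋ = 14, remainder 1
⌊2/1⌋ = 2, remainder 0

[3; 1, 3, 1, 14, 2]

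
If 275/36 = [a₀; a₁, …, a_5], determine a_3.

⌊275/36⌋ = 7, remainder 23
⌊36/23⌋ = 1, remainder 13
⌊23/13⌋ = 1, remainder 10
⌊13/10⌋ = 1, remainder 3

1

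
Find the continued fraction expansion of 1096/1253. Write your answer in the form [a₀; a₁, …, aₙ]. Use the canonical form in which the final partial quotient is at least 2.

1096 ÷ 1253 → quotient 0, remainder 1096
1253 ÷ 1096 → quotient 1, remainder 157
1096 ÷ 157 → quotient 6, remainder 154
157 ÷ 154 → quotient 1, remainder 3
154 ÷ 3 → quotient 51, remainder 1
3 ÷ 1 → quotient 3, remainder 0

[0; 1, 6, 1, 51, 3]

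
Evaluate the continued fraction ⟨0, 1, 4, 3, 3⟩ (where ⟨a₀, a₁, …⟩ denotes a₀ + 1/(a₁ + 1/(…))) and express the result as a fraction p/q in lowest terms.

43/53

Compute successive convergents:
a_0 = 0: 0/1
a_1 = 1: 1/1
a_2 = 4: 4/5
a_3 = 3: 13/16
a_4 = 3: 43/53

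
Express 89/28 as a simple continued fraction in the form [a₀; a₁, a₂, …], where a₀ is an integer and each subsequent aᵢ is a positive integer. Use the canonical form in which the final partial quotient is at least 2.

[3; 5, 1, 1, 2]

89 = 3·28 + 5, so a_0 = 3
28 = 5·5 + 3, so a_1 = 5
5 = 1·3 + 2, so a_2 = 1
3 = 1·2 + 1, so a_3 = 1
2 = 2·1 + 0, so a_4 = 2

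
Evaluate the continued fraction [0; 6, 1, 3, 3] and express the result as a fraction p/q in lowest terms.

Build up convergents one term at a time:
a_0 = 0: 0/1
a_1 = 6: 1/6
a_2 = 1: 1/7
a_3 = 3: 4/27
a_4 = 3: 13/88

13/88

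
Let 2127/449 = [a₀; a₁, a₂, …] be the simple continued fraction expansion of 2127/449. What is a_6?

1

Run the Euclidean algorithm, recording each quotient:
2127 = 4·449 + 331, so a_0 = 4
449 = 1·331 + 118, so a_1 = 1
331 = 2·118 + 95, so a_2 = 2
118 = 1·95 + 23, so a_3 = 1
95 = 4·23 + 3, so a_4 = 4
23 = 7·3 + 2, so a_5 = 7
3 = 1·2 + 1, so a_6 = 1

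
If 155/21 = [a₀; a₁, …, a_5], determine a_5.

2

Run the Euclidean algorithm, recording each quotient:
155 ÷ 21 → quotient 7, remainder 8
21 ÷ 8 → quotient 2, remainder 5
8 ÷ 5 → quotient 1, remainder 3
5 ÷ 3 → quotient 1, remainder 2
3 ÷ 2 → quotient 1, remainder 1
2 ÷ 1 → quotient 2, remainder 0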